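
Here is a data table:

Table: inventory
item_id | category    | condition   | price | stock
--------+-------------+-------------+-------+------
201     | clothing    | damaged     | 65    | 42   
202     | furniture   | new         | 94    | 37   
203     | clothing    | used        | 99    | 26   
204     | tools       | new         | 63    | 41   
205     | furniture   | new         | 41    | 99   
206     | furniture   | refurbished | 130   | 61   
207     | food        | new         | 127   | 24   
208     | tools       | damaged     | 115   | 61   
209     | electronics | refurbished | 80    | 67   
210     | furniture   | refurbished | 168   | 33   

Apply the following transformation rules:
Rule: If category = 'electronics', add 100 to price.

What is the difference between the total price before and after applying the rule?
100

Step 1: Original sum of price = 982
Step 2: 1 records have category = 'electronics'
Step 3: Each affected record changes by 100
Step 4: Total change = 1 × 100 = 100
Step 5: New sum = 982 + 100 = 1082
Step 6: Difference = |1082 - 982| = 100
        (Sum increased by 100)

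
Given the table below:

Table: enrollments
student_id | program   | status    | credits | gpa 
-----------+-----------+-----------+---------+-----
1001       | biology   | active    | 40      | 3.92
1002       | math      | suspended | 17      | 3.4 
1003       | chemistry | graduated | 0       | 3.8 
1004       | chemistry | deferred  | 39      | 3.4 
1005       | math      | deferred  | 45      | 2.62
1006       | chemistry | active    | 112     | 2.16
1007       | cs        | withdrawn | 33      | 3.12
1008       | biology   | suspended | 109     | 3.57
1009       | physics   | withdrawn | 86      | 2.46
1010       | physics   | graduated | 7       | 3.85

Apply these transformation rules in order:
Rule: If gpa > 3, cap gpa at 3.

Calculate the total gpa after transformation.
28.24

Step 1: 7 records have gpa > 3
Step 2: These records originally summed to 25.06
Step 3: After capping: 7 × 3 = 21
Step 4: Unaffected records sum: 7.24
Step 5: Final sum = 21 + 7.24 = 28.24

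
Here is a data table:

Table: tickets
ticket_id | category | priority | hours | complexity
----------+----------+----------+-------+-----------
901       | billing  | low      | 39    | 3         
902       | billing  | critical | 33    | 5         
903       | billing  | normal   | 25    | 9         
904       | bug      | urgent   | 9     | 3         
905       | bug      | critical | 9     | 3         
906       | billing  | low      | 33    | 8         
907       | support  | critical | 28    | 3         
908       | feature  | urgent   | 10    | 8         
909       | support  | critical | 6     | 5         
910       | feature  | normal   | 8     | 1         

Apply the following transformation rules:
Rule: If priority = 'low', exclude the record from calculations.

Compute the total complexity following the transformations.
37

Step 1: Identify records where priority = 'low'
Step 2: The excluded records sum to 11
Step 3: Original total complexity = 48
Step 4: Remaining total = 48 - 11 = 37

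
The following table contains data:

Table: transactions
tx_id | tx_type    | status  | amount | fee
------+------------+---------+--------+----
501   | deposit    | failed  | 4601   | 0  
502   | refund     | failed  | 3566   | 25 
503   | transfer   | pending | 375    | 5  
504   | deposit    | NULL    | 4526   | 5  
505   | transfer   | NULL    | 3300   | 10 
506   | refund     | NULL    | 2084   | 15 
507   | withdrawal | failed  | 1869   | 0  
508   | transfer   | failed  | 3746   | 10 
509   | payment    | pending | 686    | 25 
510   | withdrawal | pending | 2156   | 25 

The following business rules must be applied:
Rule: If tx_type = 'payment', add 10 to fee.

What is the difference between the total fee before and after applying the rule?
10

Step 1: Original sum of fee = 120
Step 2: 1 records have tx_type = 'payment'
Step 3: Each affected record changes by 10
Step 4: Total change = 1 × 10 = 10
Step 5: New sum = 120 + 10 = 130
Step 6: Difference = |130 - 120| = 10
        (Sum increased by 10)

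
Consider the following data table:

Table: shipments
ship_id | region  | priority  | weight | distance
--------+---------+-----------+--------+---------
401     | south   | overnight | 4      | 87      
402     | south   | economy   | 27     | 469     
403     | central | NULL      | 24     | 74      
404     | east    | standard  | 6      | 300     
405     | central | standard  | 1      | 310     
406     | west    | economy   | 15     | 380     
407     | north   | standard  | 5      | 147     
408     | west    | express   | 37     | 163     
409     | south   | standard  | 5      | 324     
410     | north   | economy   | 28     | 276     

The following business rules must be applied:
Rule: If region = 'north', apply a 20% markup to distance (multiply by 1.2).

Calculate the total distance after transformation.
2614.6

Step 1: Records with region = 'north' have total distance = 423
Step 2: Apply multiplier: 423 × 1.2 = 507.6
Step 3: Other records total: 2107
Step 4: Final sum = 507.6 + 2107 = 2614.6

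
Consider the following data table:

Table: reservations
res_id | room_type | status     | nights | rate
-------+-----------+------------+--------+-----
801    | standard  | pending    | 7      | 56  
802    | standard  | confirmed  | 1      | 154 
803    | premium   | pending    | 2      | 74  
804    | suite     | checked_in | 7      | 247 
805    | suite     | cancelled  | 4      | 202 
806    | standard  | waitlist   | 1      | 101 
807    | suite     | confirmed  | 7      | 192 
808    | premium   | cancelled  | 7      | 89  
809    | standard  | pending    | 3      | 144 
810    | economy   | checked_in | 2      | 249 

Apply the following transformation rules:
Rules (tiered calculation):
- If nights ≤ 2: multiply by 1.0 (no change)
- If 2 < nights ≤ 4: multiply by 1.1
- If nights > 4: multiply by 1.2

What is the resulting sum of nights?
47.3

Step 1: Tier 1 (nights ≤ 2): 4 records, sum = 6 × 1.0 = 6.0
Step 2: Tier 2 (2 < nights ≤ 4): 2 records, sum = 7 × 1.1 = 7.7
Step 3: Tier 3 (nights > 4): 4 records, sum = 28 × 1.2 = 33.6
Step 4: Final sum = 6.0 + 7.7 + 33.6 = 47.3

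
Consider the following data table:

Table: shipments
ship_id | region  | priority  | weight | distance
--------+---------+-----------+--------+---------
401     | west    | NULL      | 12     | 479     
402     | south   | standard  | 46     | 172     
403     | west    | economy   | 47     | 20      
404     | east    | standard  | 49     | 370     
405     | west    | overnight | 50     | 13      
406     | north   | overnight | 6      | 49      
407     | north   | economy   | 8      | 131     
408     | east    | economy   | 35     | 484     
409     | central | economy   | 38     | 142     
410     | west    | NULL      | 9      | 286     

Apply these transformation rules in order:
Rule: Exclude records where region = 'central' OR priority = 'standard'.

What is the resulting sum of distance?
1462

Step 1: Find records where region = 'central' OR priority = 'standard'
Step 2: 3 records match, summing to 684
Step 3: Original sum: 2146
Step 4: Remaining sum = 2146 - 684 = 1462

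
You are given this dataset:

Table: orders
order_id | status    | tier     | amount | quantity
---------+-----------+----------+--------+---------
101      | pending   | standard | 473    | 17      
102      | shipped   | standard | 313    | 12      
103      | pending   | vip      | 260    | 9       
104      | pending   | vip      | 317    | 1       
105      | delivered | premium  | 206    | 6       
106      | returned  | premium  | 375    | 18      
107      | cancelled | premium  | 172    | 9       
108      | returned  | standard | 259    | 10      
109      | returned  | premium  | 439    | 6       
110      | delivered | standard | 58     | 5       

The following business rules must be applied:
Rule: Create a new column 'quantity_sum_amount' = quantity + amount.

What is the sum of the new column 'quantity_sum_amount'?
2965

Step 1: For each record, compute quantity + amount
Example calculations:
  17 + 473 = 490
  12 + 313 = 325
  9 + 260 = 269
  ...
Step 2: Sum all derived values
Step 3: Total = 2965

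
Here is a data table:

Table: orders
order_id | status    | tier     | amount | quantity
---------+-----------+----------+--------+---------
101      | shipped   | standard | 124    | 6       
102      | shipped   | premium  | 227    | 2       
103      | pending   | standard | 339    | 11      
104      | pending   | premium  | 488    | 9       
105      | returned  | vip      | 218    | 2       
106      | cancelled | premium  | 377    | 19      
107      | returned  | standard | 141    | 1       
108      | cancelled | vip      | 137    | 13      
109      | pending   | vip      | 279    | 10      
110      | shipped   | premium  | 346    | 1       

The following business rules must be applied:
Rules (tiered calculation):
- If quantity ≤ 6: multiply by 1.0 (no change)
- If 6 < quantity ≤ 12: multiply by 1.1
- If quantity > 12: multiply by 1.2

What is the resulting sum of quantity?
83.4

Step 1: Tier 1 (quantity ≤ 6): 5 records, sum = 12 × 1.0 = 12.0
Step 2: Tier 2 (6 < quantity ≤ 12): 3 records, sum = 30 × 1.1 = 33.0
Step 3: Tier 3 (quantity > 12): 2 records, sum = 32 × 1.2 = 38.4
Step 4: Final sum = 12.0 + 33.0 + 38.4 = 83.4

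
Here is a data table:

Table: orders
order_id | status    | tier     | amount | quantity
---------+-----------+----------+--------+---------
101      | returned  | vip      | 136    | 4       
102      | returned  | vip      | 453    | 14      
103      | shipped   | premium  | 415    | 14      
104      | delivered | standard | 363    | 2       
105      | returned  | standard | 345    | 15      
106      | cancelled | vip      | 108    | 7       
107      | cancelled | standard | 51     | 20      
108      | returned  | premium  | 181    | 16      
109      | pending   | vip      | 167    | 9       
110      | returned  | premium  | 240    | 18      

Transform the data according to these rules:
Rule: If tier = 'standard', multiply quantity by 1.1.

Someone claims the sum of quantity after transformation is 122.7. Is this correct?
Yes, the result is correct.

Step 1: Calculate the correct sum after transformation
Step 2: Apply multiplier 1.1 to records where tier = 'standard'
Step 3: Correct result = 122.7
Step 4: Claimed result = 122.7
Step 5: 122.7 = 122.7 ✓
Conclusion: The claimed result is correct.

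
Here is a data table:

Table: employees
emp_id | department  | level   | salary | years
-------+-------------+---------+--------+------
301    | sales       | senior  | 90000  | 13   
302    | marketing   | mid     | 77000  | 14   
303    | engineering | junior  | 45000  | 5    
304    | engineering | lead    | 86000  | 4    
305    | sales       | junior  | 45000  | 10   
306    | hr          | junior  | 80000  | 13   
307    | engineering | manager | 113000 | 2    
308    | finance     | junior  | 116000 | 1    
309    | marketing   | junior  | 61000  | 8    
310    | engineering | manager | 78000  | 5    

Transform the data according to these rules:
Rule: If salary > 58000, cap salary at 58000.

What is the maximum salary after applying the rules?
58000

Step 1: Original maximum salary = 116000
Step 2: Apply cap at 58000
Step 3: 8 records had salary > 58000 and were capped
Step 4: Maximum after transformation = 58000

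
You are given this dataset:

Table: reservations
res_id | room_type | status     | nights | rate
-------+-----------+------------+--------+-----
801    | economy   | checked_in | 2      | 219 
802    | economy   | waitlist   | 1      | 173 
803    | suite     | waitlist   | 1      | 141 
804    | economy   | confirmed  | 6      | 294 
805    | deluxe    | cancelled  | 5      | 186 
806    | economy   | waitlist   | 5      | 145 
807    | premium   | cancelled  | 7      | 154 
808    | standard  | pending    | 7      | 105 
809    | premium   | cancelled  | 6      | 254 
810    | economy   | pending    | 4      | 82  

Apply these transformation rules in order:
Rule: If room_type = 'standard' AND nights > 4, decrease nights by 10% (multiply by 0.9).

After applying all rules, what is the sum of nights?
43.3

Step 1: Find records where room_type = 'standard' AND nights > 4
Step 2: 1 records match, summing to 7
Step 3: After multiplier: 7 × 0.9 = 6.3
Step 4: Unaffected records sum: 37
Step 5: Final sum = 6.3 + 37 = 43.3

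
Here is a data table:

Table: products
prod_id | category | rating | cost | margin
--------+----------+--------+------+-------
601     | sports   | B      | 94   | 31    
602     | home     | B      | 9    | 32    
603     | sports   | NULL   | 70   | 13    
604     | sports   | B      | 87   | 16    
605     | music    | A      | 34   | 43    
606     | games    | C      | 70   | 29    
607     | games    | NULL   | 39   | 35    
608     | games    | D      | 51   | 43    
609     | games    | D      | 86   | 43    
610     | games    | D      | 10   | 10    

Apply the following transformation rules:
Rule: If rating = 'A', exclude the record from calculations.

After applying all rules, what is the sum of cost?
516

Step 1: Identify records where rating = 'A'
Step 2: The excluded records sum to 34
Step 3: Original total cost = 550
Step 4: Remaining total = 550 - 34 = 516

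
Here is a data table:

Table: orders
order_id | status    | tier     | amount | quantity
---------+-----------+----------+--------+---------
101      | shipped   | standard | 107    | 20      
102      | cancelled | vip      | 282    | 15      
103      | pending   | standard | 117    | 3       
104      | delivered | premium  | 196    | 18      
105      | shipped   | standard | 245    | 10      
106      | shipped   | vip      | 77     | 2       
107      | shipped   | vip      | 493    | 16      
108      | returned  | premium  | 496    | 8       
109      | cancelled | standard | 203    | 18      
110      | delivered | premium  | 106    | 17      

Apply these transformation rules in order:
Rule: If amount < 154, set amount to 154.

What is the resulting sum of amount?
2531

Step 1: 4 records have amount < 154
Step 2: These records originally summed to 407
Step 3: After setting to minimum: 4 × 154 = 616
Step 4: Unaffected records sum: 1915
Step 5: Final sum = 616 + 1915 = 2531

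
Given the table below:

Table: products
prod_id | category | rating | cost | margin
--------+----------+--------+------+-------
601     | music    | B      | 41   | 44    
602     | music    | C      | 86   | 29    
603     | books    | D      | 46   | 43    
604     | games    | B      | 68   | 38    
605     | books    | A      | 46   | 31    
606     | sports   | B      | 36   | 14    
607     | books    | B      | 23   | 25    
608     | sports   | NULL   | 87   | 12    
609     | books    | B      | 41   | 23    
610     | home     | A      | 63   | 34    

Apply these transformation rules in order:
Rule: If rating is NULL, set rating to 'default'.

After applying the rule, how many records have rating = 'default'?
1

Step 1: Count records where rating IS NULL
Step 2: Found 1 records with NULL rating
Step 3: These records will have rating set to 'default'
Step 4: Records already having rating = 'default': 0
Step 5: Answer: 1 + 0 = 1 records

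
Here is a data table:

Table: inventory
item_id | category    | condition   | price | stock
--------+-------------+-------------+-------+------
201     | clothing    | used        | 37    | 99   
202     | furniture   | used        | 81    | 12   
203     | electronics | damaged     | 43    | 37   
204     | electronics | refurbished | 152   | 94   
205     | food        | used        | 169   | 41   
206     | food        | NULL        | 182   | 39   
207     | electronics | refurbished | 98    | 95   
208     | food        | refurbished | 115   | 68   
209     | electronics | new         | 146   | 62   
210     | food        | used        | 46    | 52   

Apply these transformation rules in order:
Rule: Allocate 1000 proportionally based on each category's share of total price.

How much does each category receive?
clothing: 34.61, electronics: 410.66, food: 478.95, furniture: 75.77

Step 1: Calculate total price = 1069
Step 2: Calculate each category's proportion:
  clothing: 37/1069 = 3.46% → 34.61
  electronics: 439/1069 = 41.07% → 410.66
  food: 512/1069 = 47.90% → 478.95
  furniture: 81/1069 = 7.58% → 75.77
Step 3: Verify: sum of allocations ≈ 1000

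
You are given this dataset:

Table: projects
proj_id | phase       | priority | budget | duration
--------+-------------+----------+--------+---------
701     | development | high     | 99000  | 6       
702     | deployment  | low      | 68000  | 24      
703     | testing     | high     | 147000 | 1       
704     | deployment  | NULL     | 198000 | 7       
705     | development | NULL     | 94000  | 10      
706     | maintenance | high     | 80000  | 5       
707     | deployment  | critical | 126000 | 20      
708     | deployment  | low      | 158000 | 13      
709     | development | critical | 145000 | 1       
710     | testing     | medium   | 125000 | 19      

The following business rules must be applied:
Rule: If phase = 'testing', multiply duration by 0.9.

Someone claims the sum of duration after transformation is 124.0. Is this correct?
No, the correct result is 104.0.

Step 1: Calculate the correct sum after transformation
Step 2: Apply multiplier 0.9 to records where phase = 'testing'
Step 3: Correct result = 104.0
Step 4: Claimed result = 124.0
Step 5: 104.0 ≠ 124.0
Conclusion: The claimed result is incorrect. The correct answer is 104.0.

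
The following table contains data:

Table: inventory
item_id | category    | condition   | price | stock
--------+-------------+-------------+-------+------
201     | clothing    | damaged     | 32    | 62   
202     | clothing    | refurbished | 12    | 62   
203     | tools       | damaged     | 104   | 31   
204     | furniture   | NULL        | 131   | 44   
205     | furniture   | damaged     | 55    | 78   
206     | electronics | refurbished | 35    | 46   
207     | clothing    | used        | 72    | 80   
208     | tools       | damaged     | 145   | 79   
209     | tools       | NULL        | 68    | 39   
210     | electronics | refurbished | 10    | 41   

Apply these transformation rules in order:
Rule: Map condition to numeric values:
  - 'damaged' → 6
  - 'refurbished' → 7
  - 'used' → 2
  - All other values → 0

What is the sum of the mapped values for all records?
47

Step 1: Apply mapping to each record
Step 2: Count by status:
  'damaged': 4 records × 6 = 24
  'refurbished': 3 records × 7 = 21
  'used': 1 records × 2 = 2
Step 3: Sum all mapped values = 47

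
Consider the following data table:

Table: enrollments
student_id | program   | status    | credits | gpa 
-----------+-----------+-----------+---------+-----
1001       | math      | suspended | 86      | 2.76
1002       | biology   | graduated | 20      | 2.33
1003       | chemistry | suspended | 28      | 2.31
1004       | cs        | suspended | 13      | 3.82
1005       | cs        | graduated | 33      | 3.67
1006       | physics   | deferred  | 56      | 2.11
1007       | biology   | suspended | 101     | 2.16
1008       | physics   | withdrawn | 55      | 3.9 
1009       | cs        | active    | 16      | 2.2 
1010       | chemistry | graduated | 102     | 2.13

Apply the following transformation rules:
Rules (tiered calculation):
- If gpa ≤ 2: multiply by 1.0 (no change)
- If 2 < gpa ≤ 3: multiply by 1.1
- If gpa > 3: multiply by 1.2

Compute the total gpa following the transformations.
31.27

Step 1: Tier 1 (gpa ≤ 2): 0 records, sum = 0 × 1.0 = 0.0
Step 2: Tier 2 (2 < gpa ≤ 3): 7 records, sum = 16.0 × 1.1 = 17.6
Step 3: Tier 3 (gpa > 3): 3 records, sum = 11.39 × 1.2 = 13.67
Step 4: Final sum = 0.0 + 17.6 + 13.67 = 31.27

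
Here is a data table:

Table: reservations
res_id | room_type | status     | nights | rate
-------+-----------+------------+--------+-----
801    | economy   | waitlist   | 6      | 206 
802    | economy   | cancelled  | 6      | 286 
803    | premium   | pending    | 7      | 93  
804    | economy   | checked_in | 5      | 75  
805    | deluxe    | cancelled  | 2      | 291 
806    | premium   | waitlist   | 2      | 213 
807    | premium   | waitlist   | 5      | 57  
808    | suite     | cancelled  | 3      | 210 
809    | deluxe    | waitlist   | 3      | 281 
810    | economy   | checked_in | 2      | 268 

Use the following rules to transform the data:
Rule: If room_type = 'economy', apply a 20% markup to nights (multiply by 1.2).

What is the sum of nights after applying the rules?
44.8

Step 1: Records with room_type = 'economy' have total nights = 19
Step 2: Apply multiplier: 19 × 1.2 = 22.8
Step 3: Other records total: 22
Step 4: Final sum = 22.8 + 22 = 44.8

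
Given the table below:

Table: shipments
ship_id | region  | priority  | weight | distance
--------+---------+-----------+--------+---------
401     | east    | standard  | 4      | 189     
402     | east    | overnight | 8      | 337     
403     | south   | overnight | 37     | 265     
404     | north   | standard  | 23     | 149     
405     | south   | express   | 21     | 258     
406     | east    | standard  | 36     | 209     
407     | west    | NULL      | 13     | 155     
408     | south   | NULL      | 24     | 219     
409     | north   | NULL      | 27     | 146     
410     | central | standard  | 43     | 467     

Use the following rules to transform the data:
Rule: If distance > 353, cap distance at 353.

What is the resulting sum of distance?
2280

Step 1: 1 records have distance > 353
Step 2: These records originally summed to 467
Step 3: After capping: 1 × 353 = 353
Step 4: Unaffected records sum: 1927
Step 5: Final sum = 353 + 1927 = 2280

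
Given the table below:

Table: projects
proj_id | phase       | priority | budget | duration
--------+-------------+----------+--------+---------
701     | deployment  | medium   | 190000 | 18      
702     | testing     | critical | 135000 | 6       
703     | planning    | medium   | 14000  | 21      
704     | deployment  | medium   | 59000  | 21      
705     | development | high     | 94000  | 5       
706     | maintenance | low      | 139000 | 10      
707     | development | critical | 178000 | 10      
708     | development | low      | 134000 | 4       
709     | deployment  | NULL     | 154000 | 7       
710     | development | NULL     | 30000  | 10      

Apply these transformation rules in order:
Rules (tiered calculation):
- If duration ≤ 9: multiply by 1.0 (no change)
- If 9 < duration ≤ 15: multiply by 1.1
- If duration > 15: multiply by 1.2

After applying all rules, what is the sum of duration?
127.0

Step 1: Tier 1 (duration ≤ 9): 4 records, sum = 22 × 1.0 = 22.0
Step 2: Tier 2 (9 < duration ≤ 15): 3 records, sum = 30 × 1.1 = 33.0
Step 3: Tier 3 (duration > 15): 3 records, sum = 60 × 1.2 = 72.0
Step 4: Final sum = 22.0 + 33.0 + 72.0 = 127.0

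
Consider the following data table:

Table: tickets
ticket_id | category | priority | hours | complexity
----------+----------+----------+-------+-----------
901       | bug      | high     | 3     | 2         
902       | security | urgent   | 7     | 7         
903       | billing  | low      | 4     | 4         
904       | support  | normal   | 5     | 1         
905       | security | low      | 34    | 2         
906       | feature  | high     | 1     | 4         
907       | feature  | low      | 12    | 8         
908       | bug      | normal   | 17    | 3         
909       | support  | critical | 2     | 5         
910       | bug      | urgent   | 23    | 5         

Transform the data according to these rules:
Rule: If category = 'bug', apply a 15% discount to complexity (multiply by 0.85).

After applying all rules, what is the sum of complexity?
39.5

Step 1: Records with category = 'bug' have total complexity = 10
Step 2: Apply multiplier: 10 × 0.85 = 8.5
Step 3: Other records total: 31
Step 4: Final sum = 8.5 + 31 = 39.5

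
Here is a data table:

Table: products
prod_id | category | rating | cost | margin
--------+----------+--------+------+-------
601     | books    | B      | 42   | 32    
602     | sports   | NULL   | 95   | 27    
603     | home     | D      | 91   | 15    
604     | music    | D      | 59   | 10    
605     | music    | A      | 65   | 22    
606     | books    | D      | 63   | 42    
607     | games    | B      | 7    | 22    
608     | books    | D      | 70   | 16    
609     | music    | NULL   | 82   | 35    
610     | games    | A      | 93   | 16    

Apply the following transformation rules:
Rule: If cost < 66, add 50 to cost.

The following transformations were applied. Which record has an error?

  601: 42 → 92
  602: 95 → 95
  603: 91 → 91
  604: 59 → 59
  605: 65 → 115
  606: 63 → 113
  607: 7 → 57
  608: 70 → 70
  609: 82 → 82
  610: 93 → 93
Record 604 has an error. The correct transformed value should be 109, not 59.

Step 1: Check each record against the rule
Step 2: Record 604 has cost = 59
Step 3: Since 59 < 66, the bonus should have been applied
Step 4: Correct value = 109, but claimed value = 59
Conclusion: Record 604 has the error.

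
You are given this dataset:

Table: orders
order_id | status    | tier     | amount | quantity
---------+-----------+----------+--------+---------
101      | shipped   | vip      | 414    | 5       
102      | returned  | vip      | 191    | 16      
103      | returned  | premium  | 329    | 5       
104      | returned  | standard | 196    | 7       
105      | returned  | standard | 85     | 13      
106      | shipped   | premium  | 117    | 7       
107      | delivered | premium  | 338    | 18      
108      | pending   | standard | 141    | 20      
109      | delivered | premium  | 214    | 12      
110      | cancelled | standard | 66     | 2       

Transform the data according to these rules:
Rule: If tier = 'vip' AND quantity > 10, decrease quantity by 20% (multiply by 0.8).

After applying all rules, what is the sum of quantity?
101.8

Step 1: Find records where tier = 'vip' AND quantity > 10
Step 2: 1 records match, summing to 16
Step 3: After multiplier: 16 × 0.8 = 12.8
Step 4: Unaffected records sum: 89
Step 5: Final sum = 12.8 + 89 = 101.8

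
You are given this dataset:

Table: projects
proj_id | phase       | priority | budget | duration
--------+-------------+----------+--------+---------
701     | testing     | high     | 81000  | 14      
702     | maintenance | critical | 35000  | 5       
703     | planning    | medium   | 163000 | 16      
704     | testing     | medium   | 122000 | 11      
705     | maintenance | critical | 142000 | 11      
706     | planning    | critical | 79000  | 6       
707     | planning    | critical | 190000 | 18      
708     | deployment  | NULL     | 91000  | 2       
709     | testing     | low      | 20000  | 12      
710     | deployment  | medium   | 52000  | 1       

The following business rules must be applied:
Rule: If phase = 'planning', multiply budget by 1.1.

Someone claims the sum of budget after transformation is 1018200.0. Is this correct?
Yes, the result is correct.

Step 1: Calculate the correct sum after transformation
Step 2: Apply multiplier 1.1 to records where phase = 'planning'
Step 3: Correct result = 1018200.0
Step 4: Claimed result = 1018200.0
Step 5: 1018200.0 = 1018200.0 ✓
Conclusion: The claimed result is correct.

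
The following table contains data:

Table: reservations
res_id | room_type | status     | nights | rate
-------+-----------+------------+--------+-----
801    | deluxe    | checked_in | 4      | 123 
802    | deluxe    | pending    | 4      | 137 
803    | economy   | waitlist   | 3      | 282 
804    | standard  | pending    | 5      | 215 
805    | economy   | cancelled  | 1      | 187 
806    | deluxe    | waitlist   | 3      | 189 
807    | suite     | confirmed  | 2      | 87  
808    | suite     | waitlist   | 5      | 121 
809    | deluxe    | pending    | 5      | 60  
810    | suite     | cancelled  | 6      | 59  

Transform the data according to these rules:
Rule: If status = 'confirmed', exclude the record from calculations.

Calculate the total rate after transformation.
1373

Step 1: Identify records where status = 'confirmed'
Step 2: The excluded records sum to 87
Step 3: Original total rate = 1460
Step 4: Remaining total = 1460 - 87 = 1373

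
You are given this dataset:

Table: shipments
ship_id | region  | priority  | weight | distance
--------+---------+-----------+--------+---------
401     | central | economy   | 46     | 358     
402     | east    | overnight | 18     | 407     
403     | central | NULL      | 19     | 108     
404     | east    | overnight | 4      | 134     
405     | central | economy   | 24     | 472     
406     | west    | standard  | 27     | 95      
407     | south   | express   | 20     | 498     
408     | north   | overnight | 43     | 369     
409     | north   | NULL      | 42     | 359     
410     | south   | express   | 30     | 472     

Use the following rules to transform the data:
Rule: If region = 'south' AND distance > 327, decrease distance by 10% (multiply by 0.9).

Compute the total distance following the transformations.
3175.0

Step 1: Find records where region = 'south' AND distance > 327
Step 2: 2 records match, summing to 970
Step 3: After multiplier: 970 × 0.9 = 873.0
Step 4: Unaffected records sum: 2302
Step 5: Final sum = 873.0 + 2302 = 3175.0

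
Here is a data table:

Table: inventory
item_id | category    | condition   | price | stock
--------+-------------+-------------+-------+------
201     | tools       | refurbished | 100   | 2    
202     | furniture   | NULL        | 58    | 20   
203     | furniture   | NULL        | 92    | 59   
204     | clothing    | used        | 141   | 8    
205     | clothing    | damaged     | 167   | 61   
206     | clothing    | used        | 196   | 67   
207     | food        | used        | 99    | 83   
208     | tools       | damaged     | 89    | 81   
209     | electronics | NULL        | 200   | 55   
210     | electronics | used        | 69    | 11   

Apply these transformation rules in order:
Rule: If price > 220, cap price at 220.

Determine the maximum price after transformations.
200

Step 1: Original maximum price = 200
Step 2: Check cap of 220 against maximum
Step 3: No records exceed the cap (max 200 <= cap 220), so no capping applies
Step 4: Maximum after transformation = 200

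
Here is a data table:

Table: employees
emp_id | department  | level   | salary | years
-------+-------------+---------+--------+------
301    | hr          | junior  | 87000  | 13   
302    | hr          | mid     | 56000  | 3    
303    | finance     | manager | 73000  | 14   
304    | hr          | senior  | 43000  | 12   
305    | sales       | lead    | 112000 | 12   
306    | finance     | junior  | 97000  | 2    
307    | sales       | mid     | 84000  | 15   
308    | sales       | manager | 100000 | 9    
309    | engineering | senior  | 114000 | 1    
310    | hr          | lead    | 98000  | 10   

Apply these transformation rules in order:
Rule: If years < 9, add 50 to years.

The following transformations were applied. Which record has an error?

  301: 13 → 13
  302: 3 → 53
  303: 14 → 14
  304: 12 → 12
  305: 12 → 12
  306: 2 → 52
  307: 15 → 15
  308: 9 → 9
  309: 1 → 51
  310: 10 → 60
Record 310 has an error. The correct transformed value should be 10, not 60.

Step 1: Check each record against the rule
Step 2: Record 310 has years = 10
Step 3: Since 10 >= 9, the bonus should not have been applied
Step 4: Correct value = 10, but claimed value = 60
Conclusion: Record 310 has the error.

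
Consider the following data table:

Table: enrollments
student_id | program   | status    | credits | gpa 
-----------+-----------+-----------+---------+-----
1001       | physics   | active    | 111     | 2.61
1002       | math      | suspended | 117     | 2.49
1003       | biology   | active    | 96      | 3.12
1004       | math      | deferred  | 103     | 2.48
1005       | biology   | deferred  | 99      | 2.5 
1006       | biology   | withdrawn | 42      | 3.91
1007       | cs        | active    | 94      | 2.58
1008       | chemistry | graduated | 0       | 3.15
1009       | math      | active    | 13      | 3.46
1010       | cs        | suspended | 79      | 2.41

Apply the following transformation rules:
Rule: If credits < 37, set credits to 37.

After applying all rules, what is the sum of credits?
815

Step 1: 2 records have credits < 37
Step 2: These records originally summed to 13
Step 3: After setting to minimum: 2 × 37 = 74
Step 4: Unaffected records sum: 741
Step 5: Final sum = 74 + 741 = 815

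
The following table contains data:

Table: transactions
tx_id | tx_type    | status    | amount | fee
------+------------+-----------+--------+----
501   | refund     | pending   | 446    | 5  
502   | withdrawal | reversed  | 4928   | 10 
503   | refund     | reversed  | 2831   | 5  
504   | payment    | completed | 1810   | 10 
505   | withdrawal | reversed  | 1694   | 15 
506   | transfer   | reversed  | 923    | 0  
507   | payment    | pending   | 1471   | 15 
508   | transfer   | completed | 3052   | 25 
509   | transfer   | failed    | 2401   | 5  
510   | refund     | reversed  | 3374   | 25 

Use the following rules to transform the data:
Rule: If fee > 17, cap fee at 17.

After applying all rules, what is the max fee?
17

Step 1: Original maximum fee = 25
Step 2: Apply cap at 17
Step 3: 2 records had fee > 17 and were capped
Step 4: Maximum after transformation = 17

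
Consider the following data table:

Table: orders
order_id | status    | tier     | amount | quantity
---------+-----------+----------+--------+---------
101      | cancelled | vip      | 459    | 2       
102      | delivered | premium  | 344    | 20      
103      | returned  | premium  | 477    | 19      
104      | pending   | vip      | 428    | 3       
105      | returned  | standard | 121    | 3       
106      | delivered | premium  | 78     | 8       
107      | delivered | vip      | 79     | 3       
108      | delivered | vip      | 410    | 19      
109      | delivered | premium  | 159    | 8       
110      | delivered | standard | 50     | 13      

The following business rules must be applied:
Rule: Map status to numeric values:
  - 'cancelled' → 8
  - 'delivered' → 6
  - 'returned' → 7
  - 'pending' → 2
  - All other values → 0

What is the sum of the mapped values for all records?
60

Step 1: Apply mapping to each record
Step 2: Count by status:
  'cancelled': 1 records × 8 = 8
  'delivered': 6 records × 6 = 36
  'returned': 2 records × 7 = 14
  'pending': 1 records × 2 = 2
Step 3: Sum all mapped values = 60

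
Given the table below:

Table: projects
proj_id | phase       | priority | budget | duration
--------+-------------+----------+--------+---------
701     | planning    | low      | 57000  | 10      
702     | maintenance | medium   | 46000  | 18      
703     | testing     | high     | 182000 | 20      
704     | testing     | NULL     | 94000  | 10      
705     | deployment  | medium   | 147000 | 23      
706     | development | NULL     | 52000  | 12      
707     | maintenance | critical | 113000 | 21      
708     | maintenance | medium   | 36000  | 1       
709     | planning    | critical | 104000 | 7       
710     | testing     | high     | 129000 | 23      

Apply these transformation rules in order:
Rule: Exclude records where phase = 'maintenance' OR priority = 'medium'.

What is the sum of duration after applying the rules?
82

Step 1: Find records where phase = 'maintenance' OR priority = 'medium'
Step 2: 4 records match, summing to 63
Step 3: Original sum: 145
Step 4: Remaining sum = 145 - 63 = 82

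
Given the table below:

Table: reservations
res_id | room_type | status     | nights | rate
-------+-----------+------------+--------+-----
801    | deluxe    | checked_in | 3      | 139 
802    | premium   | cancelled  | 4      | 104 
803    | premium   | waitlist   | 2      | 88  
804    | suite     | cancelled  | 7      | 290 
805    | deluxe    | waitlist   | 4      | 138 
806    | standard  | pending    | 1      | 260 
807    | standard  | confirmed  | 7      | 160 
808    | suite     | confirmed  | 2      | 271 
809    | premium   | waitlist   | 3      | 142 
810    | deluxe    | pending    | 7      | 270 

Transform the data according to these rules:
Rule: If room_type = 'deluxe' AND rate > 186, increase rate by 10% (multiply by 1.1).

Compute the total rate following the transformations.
1889.0

Step 1: Find records where room_type = 'deluxe' AND rate > 186
Step 2: 1 records match, summing to 270
Step 3: After multiplier: 270 × 1.1 = 297.0
Step 4: Unaffected records sum: 1592
Step 5: Final sum = 297.0 + 1592 = 1889.0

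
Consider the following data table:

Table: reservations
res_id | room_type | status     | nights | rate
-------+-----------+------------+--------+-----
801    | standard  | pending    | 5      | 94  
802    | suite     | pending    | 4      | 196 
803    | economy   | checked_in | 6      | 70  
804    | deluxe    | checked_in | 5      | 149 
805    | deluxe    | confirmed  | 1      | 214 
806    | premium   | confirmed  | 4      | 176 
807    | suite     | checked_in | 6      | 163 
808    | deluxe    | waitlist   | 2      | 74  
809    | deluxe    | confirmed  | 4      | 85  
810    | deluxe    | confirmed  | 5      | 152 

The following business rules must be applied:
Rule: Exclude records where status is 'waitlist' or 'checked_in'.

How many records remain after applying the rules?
6

Step 1: Count records to exclude
  - 1 (waitlist) + 3 (checked_in) = 4 records
Step 2: Total records: 10
Step 3: Remaining = 10 - 4 = 6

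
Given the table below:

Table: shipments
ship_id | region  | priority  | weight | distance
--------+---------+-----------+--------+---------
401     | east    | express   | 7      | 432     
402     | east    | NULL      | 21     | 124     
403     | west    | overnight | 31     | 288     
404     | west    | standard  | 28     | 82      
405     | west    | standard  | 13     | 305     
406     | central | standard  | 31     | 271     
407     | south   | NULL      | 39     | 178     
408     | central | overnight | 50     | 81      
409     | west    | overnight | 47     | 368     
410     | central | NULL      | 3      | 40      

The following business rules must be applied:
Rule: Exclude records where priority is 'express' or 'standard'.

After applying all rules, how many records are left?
6

Step 1: Count records to exclude
  - 1 (express) + 3 (standard) = 4 records
Step 2: Total records: 10
Step 3: Remaining = 10 - 4 = 6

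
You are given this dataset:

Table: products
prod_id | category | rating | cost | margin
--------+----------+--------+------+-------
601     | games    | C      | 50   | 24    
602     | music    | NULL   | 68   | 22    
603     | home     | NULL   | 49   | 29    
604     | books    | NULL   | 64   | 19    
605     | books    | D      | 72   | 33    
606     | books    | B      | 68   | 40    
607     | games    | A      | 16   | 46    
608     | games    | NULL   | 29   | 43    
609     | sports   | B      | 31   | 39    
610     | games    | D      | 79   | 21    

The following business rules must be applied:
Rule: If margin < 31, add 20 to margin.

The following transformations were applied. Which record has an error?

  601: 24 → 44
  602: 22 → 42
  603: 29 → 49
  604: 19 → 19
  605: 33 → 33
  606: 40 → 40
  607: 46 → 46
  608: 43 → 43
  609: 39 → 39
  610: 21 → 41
Record 604 has an error. The correct transformed value should be 39, not 19.

Step 1: Check each record against the rule
Step 2: Record 604 has margin = 19
Step 3: Since 19 < 31, the bonus should have been applied
Step 4: Correct value = 39, but claimed value = 19
Conclusion: Record 604 has the error.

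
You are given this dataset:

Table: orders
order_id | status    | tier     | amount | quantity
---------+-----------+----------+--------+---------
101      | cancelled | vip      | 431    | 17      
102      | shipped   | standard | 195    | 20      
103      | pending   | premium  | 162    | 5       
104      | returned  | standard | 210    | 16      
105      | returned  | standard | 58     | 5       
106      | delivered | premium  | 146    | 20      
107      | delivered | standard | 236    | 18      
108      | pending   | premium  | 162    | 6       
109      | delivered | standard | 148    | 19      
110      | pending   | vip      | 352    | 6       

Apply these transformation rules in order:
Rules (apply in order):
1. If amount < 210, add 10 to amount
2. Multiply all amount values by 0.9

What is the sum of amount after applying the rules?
1944.0

Step 1: Apply Rule 1 - Add 10 to records with amount < 210
  - 6 records affected: 871 + (6 × 10) = 931
  - Unaffected records: 1229
  - Sum after Rule 1: 2160
Step 2: Apply Rule 2 - Multiply all by 0.9
  - 2160 × 0.9 = 1944.0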